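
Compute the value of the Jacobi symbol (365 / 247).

(365 / 247)
  = (118 / 247)    [365 ≡ 118 mod 247]
  = (59 / 247)    [247 ≡ 7 mod 8 ⇒ (2 / 247) = +1]
  = -(247 / 59)    [QR: both ≡ 3 mod 4, sign flips]
  = -(11 / 59)    [247 ≡ 11 mod 59]
  = (59 / 11)    [QR: both ≡ 3 mod 4, sign flips]
  = (4 / 11)    [59 ≡ 4 mod 11]
  = (1 / 11)    [11 ≡ 3 mod 8 ⇒ (2 / 11)^2 = +1]
  = 1    [(1 / 11) = 1]

1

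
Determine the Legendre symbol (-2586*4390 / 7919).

-1

By multiplicativity, (-2586·4390 / 7919) = (-2586 / 7919)·(4390 / 7919).
First factor (-2586 / 7919):
Reduce the numerator: -2586 ≡ 5333 (mod 7919), so (-2586 / 7919) = (5333 / 7919).
5333 ≡ 1 (mod 4), so quadratic reciprocity gives (5333 / 7919) = (7919 / 5333). Reduce: 7919 ≡ 2586 (mod 5333). Now have (2586 / 5333).
Factor out 2: 2586 = 2·1293. Since 5333 ≡ 5 (mod 8), (2 / 5333) = -1. Now have -(1293 / 5333).
1293 ≡ 1 (mod 4), so quadratic reciprocity gives (1293 / 5333) = (5333 / 1293). Reduce: 5333 ≡ 161 (mod 1293). Now have -(161 / 1293).
161 ≡ 1 (mod 4), so quadratic reciprocity gives (161 / 1293) = (1293 / 161). Reduce: 1293 ≡ 5 (mod 161). Now have -(5 / 161).
5 ≡ 1 (mod 4), so quadratic reciprocity gives (5 / 161) = (161 / 5). Reduce: 161 ≡ 1 (mod 5). Now have -(1 / 5).
(1 / 5) = 1. Collecting the sign factors: -1.
Second factor (4390 / 7919):
Factor out 2: 4390 = 2·2195. Since 7919 ≡ 7 (mod 8), (2 / 7919) = +1. Now have (2195 / 7919).
Both 2195 ≡ 3 and 7919 ≡ 3 (mod 4), so reciprocity gives (2195 / 7919) = -(7919 / 2195). Reduce: 7919 ≡ 1334 (mod 2195). Now have -(1334 / 2195).
Factor out 2: 1334 = 2·667. Since 2195 ≡ 3 (mod 8), (2 / 2195) = -1. Now have (667 / 2195).
Both 667 ≡ 3 and 2195 ≡ 3 (mod 4), so reciprocity gives (667 / 2195) = -(2195 / 667). Reduce: 2195 ≡ 194 (mod 667). Now have -(194 / 667).
Factor out 2: 194 = 2·97. Since 667 ≡ 3 (mod 8), (2 / 667) = -1. Now have (97 / 667).
97 ≡ 1 (mod 4), so quadratic reciprocity gives (97 / 667) = (667 / 97). Reduce: 667 ≡ 85 (mod 97). Now have (85 / 97).
85 ≡ 1 (mod 4), so quadratic reciprocity gives (85 / 97) = (97 / 85). Reduce: 97 ≡ 12 (mod 85). Now have (12 / 85).
Factor out 2: 12 = 2^2·3. Since 85 ≡ 5 (mod 8), (2 / 85) = -1, and (2 / 85)^2 = +1. Now have (3 / 85).
85 ≡ 1 (mod 4), so quadratic reciprocity gives (3 / 85) = (85 / 3). Reduce: 85 ≡ 1 (mod 3). Now have (1 / 3).
(1 / 3) = 1. Collecting the sign factors: 1.
Product: (-1)·(1) = -1.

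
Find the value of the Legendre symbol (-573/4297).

-1

(-573/4297)
  = (3724/4297)    [-573 ≡ 3724 mod 4297]
  = (931/4297)    [4297 ≡ 1 mod 8 ⇒ (2/4297)^2 = +1]
  = (4297/931)    [QR: 4297 ≡ 1 mod 4, sign kept]
  = (573/931)    [4297 ≡ 573 mod 931]
  = (931/573)    [QR: 573 ≡ 1 mod 4, sign kept]
  = (358/573)    [931 ≡ 358 mod 573]
  = -(179/573)    [573 ≡ 5 mod 8 ⇒ (2/573) = -1]
  = -(573/179)    [QR: 573 ≡ 1 mod 4, sign kept]
  = -(36/179)    [573 ≡ 36 mod 179]
  = -(9/179)    [179 ≡ 3 mod 8 ⇒ (2/179)^2 = +1]
  = -(179/9)    [QR: 9 ≡ 1 mod 4, sign kept]
  = -(8/9)    [179 ≡ 8 mod 9]
  = -(1/9)    [9 ≡ 1 mod 8 ⇒ (2/9)^3 = +1]
  = -1    [(1/9) = 1]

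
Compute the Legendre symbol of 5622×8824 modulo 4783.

-1

By multiplicativity, (5622·8824/4783) = (5622/4783)·(8824/4783).
First factor (5622/4783):
Reduce the numerator: 5622 ≡ 839 (mod 4783), so (5622/4783) = (839/4783).
Both 839 ≡ 3 and 4783 ≡ 3 (mod 4), so reciprocity gives (839/4783) = -(4783/839). Reduce: 4783 ≡ 588 (mod 839). Now have -(588/839).
Factor out 2: 588 = 2^2·147. Since 839 ≡ 7 (mod 8), (2/839) = +1, and (2/839)^2 = +1. Now have -(147/839).
Both 147 ≡ 3 and 839 ≡ 3 (mod 4), so reciprocity gives (147/839) = -(839/147). Reduce: 839 ≡ 104 (mod 147). Now have (104/147).
Factor out 2: 104 = 2^3·13. Since 147 ≡ 3 (mod 8), (2/147) = -1, and (2/147)^3 = -1. Now have -(13/147).
13 ≡ 1 (mod 4), so quadratic reciprocity gives (13/147) = (147/13). Reduce: 147 ≡ 4 (mod 13). Now have -(4/13).
Factor out 2: 4 = 2^2. Since 13 ≡ 5 (mod 8), (2/13) = -1, and (2/13)^2 = +1. Now have -(1/13).
(1/13) = 1. Collecting the sign factors: -1.
Second factor (8824/4783):
Reduce the numerator: 8824 ≡ 4041 (mod 4783), so (8824/4783) = (4041/4783).
4041 ≡ 1 (mod 4), so quadratic reciprocity gives (4041/4783) = (4783/4041). Reduce: 4783 ≡ 742 (mod 4041). Now have (742/4041).
Factor out 2: 742 = 2·371. Since 4041 ≡ 1 (mod 8), (2/4041) = +1. Now have (371/4041).
4041 ≡ 1 (mod 4), so quadratic reciprocity gives (371/4041) = (4041/371). Reduce: 4041 ≡ 331 (mod 371). Now have (331/371).
Both 331 ≡ 3 and 371 ≡ 3 (mod 4), so reciprocity gives (331/371) = -(371/331). Reduce: 371 ≡ 40 (mod 331). Now have -(40/331).
Factor out 2: 40 = 2^3·5. Since 331 ≡ 3 (mod 8), (2/331) = -1, and (2/331)^3 = -1. Now have (5/331).
5 ≡ 1 (mod 4), so quadratic reciprocity gives (5/331) = (331/5). Reduce: 331 ≡ 1 (mod 5). Now have (1/5).
(1/5) = 1. Collecting the sign factors: 1.
Product: (-1)·(1) = -1.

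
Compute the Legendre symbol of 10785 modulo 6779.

1

Reduce the numerator: 10785 ≡ 4006 (mod 6779), so (10785/6779) = (4006/6779).
Factor out 2: 4006 = 2·2003. Since 6779 ≡ 3 (mod 8), (2/6779) = -1. Now have -(2003/6779).
Both 2003 ≡ 3 and 6779 ≡ 3 (mod 4), so reciprocity gives (2003/6779) = -(6779/2003). Reduce: 6779 ≡ 770 (mod 2003). Now have (770/2003).
Factor out 2: 770 = 2·385. Since 2003 ≡ 3 (mod 8), (2/2003) = -1. Now have -(385/2003).
385 ≡ 1 (mod 4), so quadratic reciprocity gives (385/2003) = (2003/385). Reduce: 2003 ≡ 78 (mod 385). Now have -(78/385).
Factor out 2: 78 = 2·39. Since 385 ≡ 1 (mod 8), (2/385) = +1. Now have -(39/385).
385 ≡ 1 (mod 4), so quadratic reciprocity gives (39/385) = (385/39). Reduce: 385 ≡ 34 (mod 39). Now have -(34/39).
Factor out 2: 34 = 2·17. Since 39 ≡ 7 (mod 8), (2/39) = +1. Now have -(17/39).
17 ≡ 1 (mod 4), so quadratic reciprocity gives (17/39) = (39/17). Reduce: 39 ≡ 5 (mod 17). Now have -(5/17).
5 ≡ 1 (mod 4), so quadratic reciprocity gives (5/17) = (17/5). Reduce: 17 ≡ 2 (mod 5). Now have -(2/5).
Factor out 2: 2 = 2. Since 5 ≡ 5 (mod 8), (2/5) = -1. Now have (1/5).
(1/5) = 1. Collecting the sign factors: 1.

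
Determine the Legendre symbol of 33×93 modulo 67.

1

By multiplicativity, (33·93/67) = (33/67)·(93/67).
First factor (33/67):
(33/67)
  = (67/33)    [QR: 33 ≡ 1 mod 4, sign kept]
  = (1/33)    [67 ≡ 1 mod 33]
  = 1    [(1/33) = 1]
Second factor (93/67):
(93/67)
  = (26/67)    [93 ≡ 26 mod 67]
  = -(13/67)    [67 ≡ 3 mod 8 ⇒ (2/67) = -1]
  = -(67/13)    [QR: 13 ≡ 1 mod 4, sign kept]
  = -(2/13)    [67 ≡ 2 mod 13]
  = (1/13)    [13 ≡ 5 mod 8 ⇒ (2/13) = -1]
  = 1    [(1/13) = 1]
Product: (1)·(1) = 1.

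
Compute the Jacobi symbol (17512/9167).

1

(17512/9167)
  = (8345/9167)    [17512 ≡ 8345 mod 9167]
  = (9167/8345)    [QR: 8345 ≡ 1 mod 4, sign kept]
  = (822/8345)    [9167 ≡ 822 mod 8345]
  = (411/8345)    [8345 ≡ 1 mod 8 ⇒ (2/8345) = +1]
  = (8345/411)    [QR: 8345 ≡ 1 mod 4, sign kept]
  = (125/411)    [8345 ≡ 125 mod 411]
  = (411/125)    [QR: 125 ≡ 1 mod 4, sign kept]
  = (36/125)    [411 ≡ 36 mod 125]
  = (9/125)    [125 ≡ 5 mod 8 ⇒ (2/125)^2 = +1]
  = (125/9)    [QR: 9 ≡ 1 mod 4, sign kept]
  = (8/9)    [125 ≡ 8 mod 9]
  = (1/9)    [9 ≡ 1 mod 8 ⇒ (2/9)^3 = +1]
  = 1    [(1/9) = 1]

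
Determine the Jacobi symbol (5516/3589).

-1

Reduce the numerator: 5516 ≡ 1927 (mod 3589), so (5516/3589) = (1927/3589).
3589 ≡ 1 (mod 4), so quadratic reciprocity gives (1927/3589) = (3589/1927). Reduce: 3589 ≡ 1662 (mod 1927). Now have (1662/1927).
Factor out 2: 1662 = 2·831. Since 1927 ≡ 7 (mod 8), (2/1927) = +1. Now have (831/1927).
Both 831 ≡ 3 and 1927 ≡ 3 (mod 4), so reciprocity gives (831/1927) = -(1927/831). Reduce: 1927 ≡ 265 (mod 831). Now have -(265/831).
265 ≡ 1 (mod 4), so quadratic reciprocity gives (265/831) = (831/265). Reduce: 831 ≡ 36 (mod 265). Now have -(36/265).
Factor out 2: 36 = 2^2·9. Since 265 ≡ 1 (mod 8), (2/265) = +1, and (2/265)^2 = +1. Now have -(9/265).
9 ≡ 1 (mod 4), so quadratic reciprocity gives (9/265) = (265/9). Reduce: 265 ≡ 4 (mod 9). Now have -(4/9).
Factor out 2: 4 = 2^2. Since 9 ≡ 1 (mod 8), (2/9) = +1, and (2/9)^2 = +1. Now have -(1/9).
(1/9) = 1. Collecting the sign factors: -1.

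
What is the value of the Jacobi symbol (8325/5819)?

1

Reduce the numerator: 8325 ≡ 2506 (mod 5819), so (8325/5819) = (2506/5819).
Factor out 2: 2506 = 2·1253. Since 5819 ≡ 3 (mod 8), (2/5819) = -1. Now have -(1253/5819).
1253 ≡ 1 (mod 4), so quadratic reciprocity gives (1253/5819) = (5819/1253). Reduce: 5819 ≡ 807 (mod 1253). Now have -(807/1253).
1253 ≡ 1 (mod 4), so quadratic reciprocity gives (807/1253) = (1253/807). Reduce: 1253 ≡ 446 (mod 807). Now have -(446/807).
Factor out 2: 446 = 2·223. Since 807 ≡ 7 (mod 8), (2/807) = +1. Now have -(223/807).
Both 223 ≡ 3 and 807 ≡ 3 (mod 4), so reciprocity gives (223/807) = -(807/223). Reduce: 807 ≡ 138 (mod 223). Now have (138/223).
Factor out 2: 138 = 2·69. Since 223 ≡ 7 (mod 8), (2/223) = +1. Now have (69/223).
69 ≡ 1 (mod 4), so quadratic reciprocity gives (69/223) = (223/69). Reduce: 223 ≡ 16 (mod 69). Now have (16/69).
Factor out 2: 16 = 2^4. Since 69 ≡ 5 (mod 8), (2/69) = -1, and (2/69)^4 = +1. Now have (1/69).
(1/69) = 1. Collecting the sign factors: 1.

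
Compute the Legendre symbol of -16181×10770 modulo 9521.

-1

By multiplicativity, (-16181·10770/9521) = (-16181/9521)·(10770/9521).
First factor (-16181/9521):
Reduce the numerator: -16181 ≡ 2861 (mod 9521), so (-16181/9521) = (2861/9521).
2861 ≡ 1 (mod 4), so quadratic reciprocity gives (2861/9521) = (9521/2861). Reduce: 9521 ≡ 938 (mod 2861). Now have (938/2861).
Factor out 2: 938 = 2·469. Since 2861 ≡ 5 (mod 8), (2/2861) = -1. Now have -(469/2861).
469 ≡ 1 (mod 4), so quadratic reciprocity gives (469/2861) = (2861/469). Reduce: 2861 ≡ 47 (mod 469). Now have -(47/469).
469 ≡ 1 (mod 4), so quadratic reciprocity gives (47/469) = (469/47). Reduce: 469 ≡ 46 (mod 47). Now have -(46/47).
Factor out 2: 46 = 2·23. Since 47 ≡ 7 (mod 8), (2/47) = +1. Now have -(23/47).
Both 23 ≡ 3 and 47 ≡ 3 (mod 4), so reciprocity gives (23/47) = -(47/23). Reduce: 47 ≡ 1 (mod 23). Now have (1/23).
(1/23) = 1. Collecting the sign factors: 1.
Second factor (10770/9521):
Reduce the numerator: 10770 ≡ 1249 (mod 9521), so (10770/9521) = (1249/9521).
1249 ≡ 1 (mod 4), so quadratic reciprocity gives (1249/9521) = (9521/1249). Reduce: 9521 ≡ 778 (mod 1249). Now have (778/1249).
Factor out 2: 778 = 2·389. Since 1249 ≡ 1 (mod 8), (2/1249) = +1. Now have (389/1249).
389 ≡ 1 (mod 4), so quadratic reciprocity gives (389/1249) = (1249/389). Reduce: 1249 ≡ 82 (mod 389). Now have (82/389).
Factor out 2: 82 = 2·41. Since 389 ≡ 5 (mod 8), (2/389) = -1. Now have -(41/389).
41 ≡ 1 (mod 4), so quadratic reciprocity gives (41/389) = (389/41). Reduce: 389 ≡ 20 (mod 41). Now have -(20/41).
Factor out 2: 20 = 2^2·5. Since 41 ≡ 1 (mod 8), (2/41) = +1, and (2/41)^2 = +1. Now have -(5/41).
5 ≡ 1 (mod 4), so quadratic reciprocity gives (5/41) = (41/5). Reduce: 41 ≡ 1 (mod 5). Now have -(1/5).
(1/5) = 1. Collecting the sign factors: -1.
Product: (1)·(-1) = -1.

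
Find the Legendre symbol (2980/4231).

-1

Factor out 2: 2980 = 2^2·745. Since 4231 ≡ 7 (mod 8), (2/4231) = +1, and (2/4231)^2 = +1. Now have (745/4231).
745 ≡ 1 (mod 4), so quadratic reciprocity gives (745/4231) = (4231/745). Reduce: 4231 ≡ 506 (mod 745). Now have (506/745).
Factor out 2: 506 = 2·253. Since 745 ≡ 1 (mod 8), (2/745) = +1. Now have (253/745).
253 ≡ 1 (mod 4), so quadratic reciprocity gives (253/745) = (745/253). Reduce: 745 ≡ 239 (mod 253). Now have (239/253).
253 ≡ 1 (mod 4), so quadratic reciprocity gives (239/253) = (253/239). Reduce: 253 ≡ 14 (mod 239). Now have (14/239).
Factor out 2: 14 = 2·7. Since 239 ≡ 7 (mod 8), (2/239) = +1. Now have (7/239).
Both 7 ≡ 3 and 239 ≡ 3 (mod 4), so reciprocity gives (7/239) = -(239/7). Reduce: 239 ≡ 1 (mod 7). Now have -(1/7).
(1/7) = 1. Collecting the sign factors: -1.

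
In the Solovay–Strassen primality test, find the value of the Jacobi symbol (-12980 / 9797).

(-12980 / 9797)
  = (6614 / 9797)    [-12980 ≡ 6614 mod 9797]
  = -(3307 / 9797)    [9797 ≡ 5 mod 8 ⇒ (2 / 9797) = -1]
  = -(9797 / 3307)    [QR: 9797 ≡ 1 mod 4, sign kept]
  = -(3183 / 3307)    [9797 ≡ 3183 mod 3307]
  = (3307 / 3183)    [QR: both ≡ 3 mod 4, sign flips]
  = (124 / 3183)    [3307 ≡ 124 mod 3183]
  = (31 / 3183)    [3183 ≡ 7 mod 8 ⇒ (2 / 3183)^2 = +1]
  = -(3183 / 31)    [QR: both ≡ 3 mod 4, sign flips]
  = -(21 / 31)    [3183 ≡ 21 mod 31]
  = -(31 / 21)    [QR: 21 ≡ 1 mod 4, sign kept]
  = -(10 / 21)    [31 ≡ 10 mod 21]
  = (5 / 21)    [21 ≡ 5 mod 8 ⇒ (2 / 21) = -1]
  = (21 / 5)    [QR: 5 ≡ 1 mod 4, sign kept]
  = (1 / 5)    [21 ≡ 1 mod 5]
  = 1    [(1 / 5) = 1]

1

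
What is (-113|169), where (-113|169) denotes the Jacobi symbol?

(-113|169)
  = (113|169)    [169 ≡ 1 mod 4 ⇒ (-1|169) = +1]
  = (169|113)    [QR: 113 ≡ 1 mod 4, sign kept]
  = (56|113)    [169 ≡ 56 mod 113]
  = (7|113)    [113 ≡ 1 mod 8 ⇒ (2|113)^3 = +1]
  = (113|7)    [QR: 113 ≡ 1 mod 4, sign kept]
  = (1|7)    [113 ≡ 1 mod 7]
  = 1    [(1|7) = 1]

1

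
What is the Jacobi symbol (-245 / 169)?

1

(-245 / 169)
  = (245 / 169)    [169 ≡ 1 mod 4 ⇒ (-1 / 169) = +1]
  = (76 / 169)    [245 ≡ 76 mod 169]
  = (19 / 169)    [169 ≡ 1 mod 8 ⇒ (2 / 169)^2 = +1]
  = (169 / 19)    [QR: 169 ≡ 1 mod 4, sign kept]
  = (17 / 19)    [169 ≡ 17 mod 19]
  = (19 / 17)    [QR: 17 ≡ 1 mod 4, sign kept]
  = (2 / 17)    [19 ≡ 2 mod 17]
  = (1 / 17)    [17 ≡ 1 mod 8 ⇒ (2 / 17) = +1]
  = 1    [(1 / 17) = 1]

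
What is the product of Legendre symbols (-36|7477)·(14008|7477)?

By multiplicativity, (-36·14008|7477) = (-36|7477)·(14008|7477).
First factor (-36|7477):
(-36|7477)
  = (7441|7477)    [-36 ≡ 7441 mod 7477]
  = (7477|7441)    [QR: 7441 ≡ 1 mod 4, sign kept]
  = (36|7441)    [7477 ≡ 36 mod 7441]
  = (9|7441)    [7441 ≡ 1 mod 8 ⇒ (2|7441)^2 = +1]
  = (7441|9)    [QR: 9 ≡ 1 mod 4, sign kept]
  = (7|9)    [7441 ≡ 7 mod 9]
  = (9|7)    [QR: 9 ≡ 1 mod 4, sign kept]
  = (2|7)    [9 ≡ 2 mod 7]
  = (1|7)    [7 ≡ 7 mod 8 ⇒ (2|7) = +1]
  = 1    [(1|7) = 1]
Second factor (14008|7477):
(14008|7477)
  = (6531|7477)    [14008 ≡ 6531 mod 7477]
  = (7477|6531)    [QR: 7477 ≡ 1 mod 4, sign kept]
  = (946|6531)    [7477 ≡ 946 mod 6531]
  = -(473|6531)    [6531 ≡ 3 mod 8 ⇒ (2|6531) = -1]
  = -(6531|473)    [QR: 473 ≡ 1 mod 4, sign kept]
  = -(382|473)    [6531 ≡ 382 mod 473]
  = -(191|473)    [473 ≡ 1 mod 8 ⇒ (2|473) = +1]
  = -(473|191)    [QR: 473 ≡ 1 mod 4, sign kept]
  = -(91|191)    [473 ≡ 91 mod 191]
  = (191|91)    [QR: both ≡ 3 mod 4, sign flips]
  = (9|91)    [191 ≡ 9 mod 91]
  = (91|9)    [QR: 9 ≡ 1 mod 4, sign kept]
  = (1|9)    [91 ≡ 1 mod 9]
  = 1    [(1|9) = 1]
Product: (1)·(1) = 1.

1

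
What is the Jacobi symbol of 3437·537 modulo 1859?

1

By multiplicativity, (3437·537/1859) = (3437/1859)·(537/1859).
First factor (3437/1859):
(3437/1859)
  = (1578/1859)    [3437 ≡ 1578 mod 1859]
  = -(789/1859)    [1859 ≡ 3 mod 8 ⇒ (2/1859) = -1]
  = -(1859/789)    [QR: 789 ≡ 1 mod 4, sign kept]
  = -(281/789)    [1859 ≡ 281 mod 789]
  = -(789/281)    [QR: 281 ≡ 1 mod 4, sign kept]
  = -(227/281)    [789 ≡ 227 mod 281]
  = -(281/227)    [QR: 281 ≡ 1 mod 4, sign kept]
  = -(54/227)    [281 ≡ 54 mod 227]
  = (27/227)    [227 ≡ 3 mod 8 ⇒ (2/227) = -1]
  = -(227/27)    [QR: both ≡ 3 mod 4, sign flips]
  = -(11/27)    [227 ≡ 11 mod 27]
  = (27/11)    [QR: both ≡ 3 mod 4, sign flips]
  = (5/11)    [27 ≡ 5 mod 11]
  = (11/5)    [QR: 5 ≡ 1 mod 4, sign kept]
  = (1/5)    [11 ≡ 1 mod 5]
  = 1    [(1/5) = 1]
Second factor (537/1859):
(537/1859)
  = (1859/537)    [QR: 537 ≡ 1 mod 4, sign kept]
  = (248/537)    [1859 ≡ 248 mod 537]
  = (31/537)    [537 ≡ 1 mod 8 ⇒ (2/537)^3 = +1]
  = (537/31)    [QR: 537 ≡ 1 mod 4, sign kept]
  = (10/31)    [537 ≡ 10 mod 31]
  = (5/31)    [31 ≡ 7 mod 8 ⇒ (2/31) = +1]
  = (31/5)    [QR: 5 ≡ 1 mod 4, sign kept]
  = (1/5)    [31 ≡ 1 mod 5]
  = 1    [(1/5) = 1]
Product: (1)·(1) = 1.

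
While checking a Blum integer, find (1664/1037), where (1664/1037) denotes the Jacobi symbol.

-1

Reduce the numerator: 1664 ≡ 627 (mod 1037), so (1664/1037) = (627/1037).
1037 ≡ 1 (mod 4), so quadratic reciprocity gives (627/1037) = (1037/627). Reduce: 1037 ≡ 410 (mod 627). Now have (410/627).
Factor out 2: 410 = 2·205. Since 627 ≡ 3 (mod 8), (2/627) = -1. Now have -(205/627).
205 ≡ 1 (mod 4), so quadratic reciprocity gives (205/627) = (627/205). Reduce: 627 ≡ 12 (mod 205). Now have -(12/205).
Factor out 2: 12 = 2^2·3. Since 205 ≡ 5 (mod 8), (2/205) = -1, and (2/205)^2 = +1. Now have -(3/205).
205 ≡ 1 (mod 4), so quadratic reciprocity gives (3/205) = (205/3). Reduce: 205 ≡ 1 (mod 3). Now have -(1/3).
(1/3) = 1. Collecting the sign factors: -1.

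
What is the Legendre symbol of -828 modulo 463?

(-828 / 463)
  = (98 / 463)    [-828 ≡ 98 mod 463]
  = (49 / 463)    [463 ≡ 7 mod 8 ⇒ (2 / 463) = +1]
  = (463 / 49)    [QR: 49 ≡ 1 mod 4, sign kept]
  = (22 / 49)    [463 ≡ 22 mod 49]
  = (11 / 49)    [49 ≡ 1 mod 8 ⇒ (2 / 49) = +1]
  = (49 / 11)    [QR: 49 ≡ 1 mod 4, sign kept]
  = (5 / 11)    [49 ≡ 5 mod 11]
  = (11 / 5)    [QR: 5 ≡ 1 mod 4, sign kept]
  = (1 / 5)    [11 ≡ 1 mod 5]
  = 1    [(1 / 5) = 1]

1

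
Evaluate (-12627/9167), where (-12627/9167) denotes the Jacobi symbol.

(-12627/9167)
  = (5707/9167)    [-12627 ≡ 5707 mod 9167]
  = -(9167/5707)    [QR: both ≡ 3 mod 4, sign flips]
  = -(3460/5707)    [9167 ≡ 3460 mod 5707]
  = -(865/5707)    [5707 ≡ 3 mod 8 ⇒ (2/5707)^2 = +1]
  = -(5707/865)    [QR: 865 ≡ 1 mod 4, sign kept]
  = -(517/865)    [5707 ≡ 517 mod 865]
  = -(865/517)    [QR: 517 ≡ 1 mod 4, sign kept]
  = -(348/517)    [865 ≡ 348 mod 517]
  = -(87/517)    [517 ≡ 5 mod 8 ⇒ (2/517)^2 = +1]
  = -(517/87)    [QR: 517 ≡ 1 mod 4, sign kept]
  = -(82/87)    [517 ≡ 82 mod 87]
  = -(41/87)    [87 ≡ 7 mod 8 ⇒ (2/87) = +1]
  = -(87/41)    [QR: 41 ≡ 1 mod 4, sign kept]
  = -(5/41)    [87 ≡ 5 mod 41]
  = -(41/5)    [QR: 5 ≡ 1 mod 4, sign kept]
  = -(1/5)    [41 ≡ 1 mod 5]
  = -1    [(1/5) = 1]

-1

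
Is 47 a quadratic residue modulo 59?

Both 47 ≡ 3 and 59 ≡ 3 (mod 4), so reciprocity gives (47/59) = -(59/47). Reduce: 59 ≡ 12 (mod 47). Now have -(12/47).
Factor out 2: 12 = 2^2·3. Since 47 ≡ 7 (mod 8), (2/47) = +1, and (2/47)^2 = +1. Now have -(3/47).
Both 3 ≡ 3 and 47 ≡ 3 (mod 4), so reciprocity gives (3/47) = -(47/3). Reduce: 47 ≡ 2 (mod 3). Now have (2/3).
Factor out 2: 2 = 2. Since 3 ≡ 3 (mod 8), (2/3) = -1. Now have -(1/3).
(1/3) = 1. Collecting the sign factors: -1.
(47/59) = -1, and 59 is prime, so 47 is not a quadratic residue mod 59.

no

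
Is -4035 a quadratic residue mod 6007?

Reduce the numerator: -4035 ≡ 1972 (mod 6007), so (-4035/6007) = (1972/6007).
Factor out 2: 1972 = 2^2·493. Since 6007 ≡ 7 (mod 8), (2/6007) = +1, and (2/6007)^2 = +1. Now have (493/6007).
493 ≡ 1 (mod 4), so quadratic reciprocity gives (493/6007) = (6007/493). Reduce: 6007 ≡ 91 (mod 493). Now have (91/493).
493 ≡ 1 (mod 4), so quadratic reciprocity gives (91/493) = (493/91). Reduce: 493 ≡ 38 (mod 91). Now have (38/91).
Factor out 2: 38 = 2·19. Since 91 ≡ 3 (mod 8), (2/91) = -1. Now have -(19/91).
Both 19 ≡ 3 and 91 ≡ 3 (mod 4), so reciprocity gives (19/91) = -(91/19). Reduce: 91 ≡ 15 (mod 19). Now have (15/19).
Both 15 ≡ 3 and 19 ≡ 3 (mod 4), so reciprocity gives (15/19) = -(19/15). Reduce: 19 ≡ 4 (mod 15). Now have -(4/15).
Factor out 2: 4 = 2^2. Since 15 ≡ 7 (mod 8), (2/15) = +1, and (2/15)^2 = +1. Now have -(1/15).
(1/15) = 1. Collecting the sign factors: -1.
(-4035/6007) = -1, and 6007 is prime, so -4035 is not a quadratic residue mod 6007.

no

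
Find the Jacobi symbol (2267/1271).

Reduce the numerator: 2267 ≡ 996 (mod 1271), so (2267/1271) = (996/1271).
Factor out 2: 996 = 2^2·249. Since 1271 ≡ 7 (mod 8), (2/1271) = +1, and (2/1271)^2 = +1. Now have (249/1271).
249 ≡ 1 (mod 4), so quadratic reciprocity gives (249/1271) = (1271/249). Reduce: 1271 ≡ 26 (mod 249). Now have (26/249).
Factor out 2: 26 = 2·13. Since 249 ≡ 1 (mod 8), (2/249) = +1. Now have (13/249).
13 ≡ 1 (mod 4), so quadratic reciprocity gives (13/249) = (249/13). Reduce: 249 ≡ 2 (mod 13). Now have (2/13).
Factor out 2: 2 = 2. Since 13 ≡ 5 (mod 8), (2/13) = -1. Now have -(1/13).
(1/13) = 1. Collecting the sign factors: -1.

-1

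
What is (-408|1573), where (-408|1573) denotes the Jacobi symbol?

-1

Pull out -1: (-408|1573) = (-1|1573)·(408|1573). Since 1573 ≡ 1 (mod 4), (-1|1573) = +1. Now have (408|1573).
Factor out 2: 408 = 2^3·51. Since 1573 ≡ 5 (mod 8), (2|1573) = -1, and (2|1573)^3 = -1. Now have -(51|1573).
1573 ≡ 1 (mod 4), so quadratic reciprocity gives (51|1573) = (1573|51). Reduce: 1573 ≡ 43 (mod 51). Now have -(43|51).
Both 43 ≡ 3 and 51 ≡ 3 (mod 4), so reciprocity gives (43|51) = -(51|43). Reduce: 51 ≡ 8 (mod 43). Now have (8|43).
Factor out 2: 8 = 2^3. Since 43 ≡ 3 (mod 8), (2|43) = -1, and (2|43)^3 = -1. Now have -(1|43).
(1|43) = 1. Collecting the sign factors: -1.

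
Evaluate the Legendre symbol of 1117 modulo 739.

-1

Reduce the numerator: 1117 ≡ 378 (mod 739), so (1117 / 739) = (378 / 739).
Factor out 2: 378 = 2·189. Since 739 ≡ 3 (mod 8), (2 / 739) = -1. Now have -(189 / 739).
189 ≡ 1 (mod 4), so quadratic reciprocity gives (189 / 739) = (739 / 189). Reduce: 739 ≡ 172 (mod 189). Now have -(172 / 189).
Factor out 2: 172 = 2^2·43. Since 189 ≡ 5 (mod 8), (2 / 189) = -1, and (2 / 189)^2 = +1. Now have -(43 / 189).
189 ≡ 1 (mod 4), so quadratic reciprocity gives (43 / 189) = (189 / 43). Reduce: 189 ≡ 17 (mod 43). Now have -(17 / 43).
17 ≡ 1 (mod 4), so quadratic reciprocity gives (17 / 43) = (43 / 17). Reduce: 43 ≡ 9 (mod 17). Now have -(9 / 17).
9 ≡ 1 (mod 4), so quadratic reciprocity gives (9 / 17) = (17 / 9). Reduce: 17 ≡ 8 (mod 9). Now have -(8 / 9).
Factor out 2: 8 = 2^3. Since 9 ≡ 1 (mod 8), (2 / 9) = +1, and (2 / 9)^3 = +1. Now have -(1 / 9).
(1 / 9) = 1. Collecting the sign factors: -1.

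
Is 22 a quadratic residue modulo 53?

(22|53)
  = -(11|53)    [53 ≡ 5 mod 8 ⇒ (2|53) = -1]
  = -(53|11)    [QR: 53 ≡ 1 mod 4, sign kept]
  = -(9|11)    [53 ≡ 9 mod 11]
  = -(11|9)    [QR: 9 ≡ 1 mod 4, sign kept]
  = -(2|9)    [11 ≡ 2 mod 9]
  = -(1|9)    [9 ≡ 1 mod 8 ⇒ (2|9) = +1]
  = -1    [(1|9) = 1]
(22|53) = -1, and 53 is prime, so 22 is not a quadratic residue mod 53.

no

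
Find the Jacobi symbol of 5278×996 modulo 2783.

By multiplicativity, (5278·996/2783) = (5278/2783)·(996/2783).
First factor (5278/2783):
(5278/2783)
  = (2495/2783)    [5278 ≡ 2495 mod 2783]
  = -(2783/2495)    [QR: both ≡ 3 mod 4, sign flips]
  = -(288/2495)    [2783 ≡ 288 mod 2495]
  = -(9/2495)    [2495 ≡ 7 mod 8 ⇒ (2/2495)^5 = +1]
  = -(2495/9)    [QR: 9 ≡ 1 mod 4, sign kept]
  = -(2/9)    [2495 ≡ 2 mod 9]
  = -(1/9)    [9 ≡ 1 mod 8 ⇒ (2/9) = +1]
  = -1    [(1/9) = 1]
Second factor (996/2783):
(996/2783)
  = (249/2783)    [2783 ≡ 7 mod 8 ⇒ (2/2783)^2 = +1]
  = (2783/249)    [QR: 249 ≡ 1 mod 4, sign kept]
  = (44/249)    [2783 ≡ 44 mod 249]
  = (11/249)    [249 ≡ 1 mod 8 ⇒ (2/249)^2 = +1]
  = (249/11)    [QR: 249 ≡ 1 mod 4, sign kept]
  = (7/11)    [249 ≡ 7 mod 11]
  = -(11/7)    [QR: both ≡ 3 mod 4, sign flips]
  = -(4/7)    [11 ≡ 4 mod 7]
  = -(1/7)    [7 ≡ 7 mod 8 ⇒ (2/7)^2 = +1]
  = -1    [(1/7) = 1]
Product: (-1)·(-1) = 1.

1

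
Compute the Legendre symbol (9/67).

1

9 ≡ 1 (mod 4), so quadratic reciprocity gives (9/67) = (67/9). Reduce: 67 ≡ 4 (mod 9). Now have (4/9).
Factor out 2: 4 = 2^2. Since 9 ≡ 1 (mod 8), (2/9) = +1, and (2/9)^2 = +1. Now have (1/9).
(1/9) = 1. Collecting the sign factors: 1.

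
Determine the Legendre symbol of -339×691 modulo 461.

1

By multiplicativity, (-339·691/461) = (-339/461)·(691/461).
First factor (-339/461):
Reduce the numerator: -339 ≡ 122 (mod 461), so (-339/461) = (122/461).
Factor out 2: 122 = 2·61. Since 461 ≡ 5 (mod 8), (2/461) = -1. Now have -(61/461).
61 ≡ 1 (mod 4), so quadratic reciprocity gives (61/461) = (461/61). Reduce: 461 ≡ 34 (mod 61). Now have -(34/61).
Factor out 2: 34 = 2·17. Since 61 ≡ 5 (mod 8), (2/61) = -1. Now have (17/61).
17 ≡ 1 (mod 4), so quadratic reciprocity gives (17/61) = (61/17). Reduce: 61 ≡ 10 (mod 17). Now have (10/17).
Factor out 2: 10 = 2·5. Since 17 ≡ 1 (mod 8), (2/17) = +1. Now have (5/17).
5 ≡ 1 (mod 4), so quadratic reciprocity gives (5/17) = (17/5). Reduce: 17 ≡ 2 (mod 5). Now have (2/5).
Factor out 2: 2 = 2. Since 5 ≡ 5 (mod 8), (2/5) = -1. Now have -(1/5).
(1/5) = 1. Collecting the sign factors: -1.
Second factor (691/461):
Reduce the numerator: 691 ≡ 230 (mod 461), so (691/461) = (230/461).
Factor out 2: 230 = 2·115. Since 461 ≡ 5 (mod 8), (2/461) = -1. Now have -(115/461).
461 ≡ 1 (mod 4), so quadratic reciprocity gives (115/461) = (461/115). Reduce: 461 ≡ 1 (mod 115). Now have -(1/115).
(1/115) = 1. Collecting the sign factors: -1.
Product: (-1)·(-1) = 1.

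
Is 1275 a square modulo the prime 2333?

(1275/2333)
  = (2333/1275)    [QR: 2333 ≡ 1 mod 4, sign kept]
  = (1058/1275)    [2333 ≡ 1058 mod 1275]
  = -(529/1275)    [1275 ≡ 3 mod 8 ⇒ (2/1275) = -1]
  = -(1275/529)    [QR: 529 ≡ 1 mod 4, sign kept]
  = -(217/529)    [1275 ≡ 217 mod 529]
  = -(529/217)    [QR: 217 ≡ 1 mod 4, sign kept]
  = -(95/217)    [529 ≡ 95 mod 217]
  = -(217/95)    [QR: 217 ≡ 1 mod 4, sign kept]
  = -(27/95)    [217 ≡ 27 mod 95]
  = (95/27)    [QR: both ≡ 3 mod 4, sign flips]
  = (14/27)    [95 ≡ 14 mod 27]
  = -(7/27)    [27 ≡ 3 mod 8 ⇒ (2/27) = -1]
  = (27/7)    [QR: both ≡ 3 mod 4, sign flips]
  = (6/7)    [27 ≡ 6 mod 7]
  = (3/7)    [7 ≡ 7 mod 8 ⇒ (2/7) = +1]
  = -(7/3)    [QR: both ≡ 3 mod 4, sign flips]
  = -(1/3)    [7 ≡ 1 mod 3]
  = -1    [(1/3) = 1]
(1275/2333) = -1, and 2333 is prime, so 1275 is not a quadratic residue mod 2333.

no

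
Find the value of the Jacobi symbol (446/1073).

Factor out 2: 446 = 2·223. Since 1073 ≡ 1 (mod 8), (2/1073) = +1. Now have (223/1073).
1073 ≡ 1 (mod 4), so quadratic reciprocity gives (223/1073) = (1073/223). Reduce: 1073 ≡ 181 (mod 223). Now have (181/223).
181 ≡ 1 (mod 4), so quadratic reciprocity gives (181/223) = (223/181). Reduce: 223 ≡ 42 (mod 181). Now have (42/181).
Factor out 2: 42 = 2·21. Since 181 ≡ 5 (mod 8), (2/181) = -1. Now have -(21/181).
21 ≡ 1 (mod 4), so quadratic reciprocity gives (21/181) = (181/21). Reduce: 181 ≡ 13 (mod 21). Now have -(13/21).
13 ≡ 1 (mod 4), so quadratic reciprocity gives (13/21) = (21/13). Reduce: 21 ≡ 8 (mod 13). Now have -(8/13).
Factor out 2: 8 = 2^3. Since 13 ≡ 5 (mod 8), (2/13) = -1, and (2/13)^3 = -1. Now have (1/13).
(1/13) = 1. Collecting the sign factors: 1.

1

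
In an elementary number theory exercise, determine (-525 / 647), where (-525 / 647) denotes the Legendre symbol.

-1

(-525 / 647)
  = -(525 / 647)    [647 ≡ 3 mod 4 ⇒ (-1 / 647) = -1]
  = -(647 / 525)    [QR: 525 ≡ 1 mod 4, sign kept]
  = -(122 / 525)    [647 ≡ 122 mod 525]
  = (61 / 525)    [525 ≡ 5 mod 8 ⇒ (2 / 525) = -1]
  = (525 / 61)    [QR: 61 ≡ 1 mod 4, sign kept]
  = (37 / 61)    [525 ≡ 37 mod 61]
  = (61 / 37)    [QR: 37 ≡ 1 mod 4, sign kept]
  = (24 / 37)    [61 ≡ 24 mod 37]
  = -(3 / 37)    [37 ≡ 5 mod 8 ⇒ (2 / 37)^3 = -1]
  = -(37 / 3)    [QR: 37 ≡ 1 mod 4, sign kept]
  = -(1 / 3)    [37 ≡ 1 mod 3]
  = -1    [(1 / 3) = 1]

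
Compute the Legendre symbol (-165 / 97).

(-165 / 97)
  = (29 / 97)    [-165 ≡ 29 mod 97]
  = (97 / 29)    [QR: 29 ≡ 1 mod 4, sign kept]
  = (10 / 29)    [97 ≡ 10 mod 29]
  = -(5 / 29)    [29 ≡ 5 mod 8 ⇒ (2 / 29) = -1]
  = -(29 / 5)    [QR: 5 ≡ 1 mod 4, sign kept]
  = -(4 / 5)    [29 ≡ 4 mod 5]
  = -(1 / 5)    [5 ≡ 5 mod 8 ⇒ (2 / 5)^2 = +1]
  = -1    [(1 / 5) = 1]

-1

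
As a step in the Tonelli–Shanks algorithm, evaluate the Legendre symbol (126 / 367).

1

Factor out 2: 126 = 2·63. Since 367 ≡ 7 (mod 8), (2 / 367) = +1. Now have (63 / 367).
Both 63 ≡ 3 and 367 ≡ 3 (mod 4), so reciprocity gives (63 / 367) = -(367 / 63). Reduce: 367 ≡ 52 (mod 63). Now have -(52 / 63).
Factor out 2: 52 = 2^2·13. Since 63 ≡ 7 (mod 8), (2 / 63) = +1, and (2 / 63)^2 = +1. Now have -(13 / 63).
13 ≡ 1 (mod 4), so quadratic reciprocity gives (13 / 63) = (63 / 13). Reduce: 63 ≡ 11 (mod 13). Now have -(11 / 13).
13 ≡ 1 (mod 4), so quadratic reciprocity gives (11 / 13) = (13 / 11). Reduce: 13 ≡ 2 (mod 11). Now have -(2 / 11).
Factor out 2: 2 = 2. Since 11 ≡ 3 (mod 8), (2 / 11) = -1. Now have (1 / 11).
(1 / 11) = 1. Collecting the sign factors: 1.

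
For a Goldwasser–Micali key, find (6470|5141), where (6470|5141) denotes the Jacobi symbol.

-1

Reduce the numerator: 6470 ≡ 1329 (mod 5141), so (6470|5141) = (1329|5141).
1329 ≡ 1 (mod 4), so quadratic reciprocity gives (1329|5141) = (5141|1329). Reduce: 5141 ≡ 1154 (mod 1329). Now have (1154|1329).
Factor out 2: 1154 = 2·577. Since 1329 ≡ 1 (mod 8), (2|1329) = +1. Now have (577|1329).
577 ≡ 1 (mod 4), so quadratic reciprocity gives (577|1329) = (1329|577). Reduce: 1329 ≡ 175 (mod 577). Now have (175|577).
577 ≡ 1 (mod 4), so quadratic reciprocity gives (175|577) = (577|175). Reduce: 577 ≡ 52 (mod 175). Now have (52|175).
Factor out 2: 52 = 2^2·13. Since 175 ≡ 7 (mod 8), (2|175) = +1, and (2|175)^2 = +1. Now have (13|175).
13 ≡ 1 (mod 4), so quadratic reciprocity gives (13|175) = (175|13). Reduce: 175 ≡ 6 (mod 13). Now have (6|13).
Factor out 2: 6 = 2·3. Since 13 ≡ 5 (mod 8), (2|13) = -1. Now have -(3|13).
13 ≡ 1 (mod 4), so quadratic reciprocity gives (3|13) = (13|3). Reduce: 13 ≡ 1 (mod 3). Now have -(1|3).
(1|3) = 1. Collecting the sign factors: -1.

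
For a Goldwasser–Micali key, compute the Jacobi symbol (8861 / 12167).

1

8861 ≡ 1 (mod 4), so quadratic reciprocity gives (8861 / 12167) = (12167 / 8861). Reduce: 12167 ≡ 3306 (mod 8861). Now have (3306 / 8861).
Factor out 2: 3306 = 2·1653. Since 8861 ≡ 5 (mod 8), (2 / 8861) = -1. Now have -(1653 / 8861).
1653 ≡ 1 (mod 4), so quadratic reciprocity gives (1653 / 8861) = (8861 / 1653). Reduce: 8861 ≡ 596 (mod 1653). Now have -(596 / 1653).
Factor out 2: 596 = 2^2·149. Since 1653 ≡ 5 (mod 8), (2 / 1653) = -1, and (2 / 1653)^2 = +1. Now have -(149 / 1653).
149 ≡ 1 (mod 4), so quadratic reciprocity gives (149 / 1653) = (1653 / 149). Reduce: 1653 ≡ 14 (mod 149). Now have -(14 / 149).
Factor out 2: 14 = 2·7. Since 149 ≡ 5 (mod 8), (2 / 149) = -1. Now have (7 / 149).
149 ≡ 1 (mod 4), so quadratic reciprocity gives (7 / 149) = (149 / 7). Reduce: 149 ≡ 2 (mod 7). Now have (2 / 7).
Factor out 2: 2 = 2. Since 7 ≡ 7 (mod 8), (2 / 7) = +1. Now have (1 / 7).
(1 / 7) = 1. Collecting the sign factors: 1.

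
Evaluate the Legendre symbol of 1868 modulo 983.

Reduce the numerator: 1868 ≡ 885 (mod 983), so (1868 / 983) = (885 / 983).
885 ≡ 1 (mod 4), so quadratic reciprocity gives (885 / 983) = (983 / 885). Reduce: 983 ≡ 98 (mod 885). Now have (98 / 885).
Factor out 2: 98 = 2·49. Since 885 ≡ 5 (mod 8), (2 / 885) = -1. Now have -(49 / 885).
49 ≡ 1 (mod 4), so quadratic reciprocity gives (49 / 885) = (885 / 49). Reduce: 885 ≡ 3 (mod 49). Now have -(3 / 49).
49 ≡ 1 (mod 4), so quadratic reciprocity gives (3 / 49) = (49 / 3). Reduce: 49 ≡ 1 (mod 3). Now have -(1 / 3).
(1 / 3) = 1. Collecting the sign factors: -1.

-1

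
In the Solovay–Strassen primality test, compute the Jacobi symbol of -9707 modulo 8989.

1

(-9707 / 8989)
  = (9707 / 8989)    [8989 ≡ 1 mod 4 ⇒ (-1 / 8989) = +1]
  = (718 / 8989)    [9707 ≡ 718 mod 8989]
  = -(359 / 8989)    [8989 ≡ 5 mod 8 ⇒ (2 / 8989) = -1]
  = -(8989 / 359)    [QR: 8989 ≡ 1 mod 4, sign kept]
  = -(14 / 359)    [8989 ≡ 14 mod 359]
  = -(7 / 359)    [359 ≡ 7 mod 8 ⇒ (2 / 359) = +1]
  = (359 / 7)    [QR: both ≡ 3 mod 4, sign flips]
  = (2 / 7)    [359 ≡ 2 mod 7]
  = (1 / 7)    [7 ≡ 7 mod 8 ⇒ (2 / 7) = +1]
  = 1    [(1 / 7) = 1]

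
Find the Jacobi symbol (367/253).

(367/253)
  = (114/253)    [367 ≡ 114 mod 253]
  = -(57/253)    [253 ≡ 5 mod 8 ⇒ (2/253) = -1]
  = -(253/57)    [QR: 57 ≡ 1 mod 4, sign kept]
  = -(25/57)    [253 ≡ 25 mod 57]
  = -(57/25)    [QR: 25 ≡ 1 mod 4, sign kept]
  = -(7/25)    [57 ≡ 7 mod 25]
  = -(25/7)    [QR: 25 ≡ 1 mod 4, sign kept]
  = -(4/7)    [25 ≡ 4 mod 7]
  = -(1/7)    [7 ≡ 7 mod 8 ⇒ (2/7)^2 = +1]
  = -1    [(1/7) = 1]

-1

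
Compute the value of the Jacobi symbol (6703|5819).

Reduce the numerator: 6703 ≡ 884 (mod 5819), so (6703|5819) = (884|5819).
Factor out 2: 884 = 2^2·221. Since 5819 ≡ 3 (mod 8), (2|5819) = -1, and (2|5819)^2 = +1. Now have (221|5819).
221 ≡ 1 (mod 4), so quadratic reciprocity gives (221|5819) = (5819|221). Reduce: 5819 ≡ 73 (mod 221). Now have (73|221).
73 ≡ 1 (mod 4), so quadratic reciprocity gives (73|221) = (221|73). Reduce: 221 ≡ 2 (mod 73). Now have (2|73).
Factor out 2: 2 = 2. Since 73 ≡ 1 (mod 8), (2|73) = +1. Now have (1|73).
(1|73) = 1. Collecting the sign factors: 1.

1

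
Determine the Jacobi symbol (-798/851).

-1

(-798/851)
  = (53/851)    [-798 ≡ 53 mod 851]
  = (851/53)    [QR: 53 ≡ 1 mod 4, sign kept]
  = (3/53)    [851 ≡ 3 mod 53]
  = (53/3)    [QR: 53 ≡ 1 mod 4, sign kept]
  = (2/3)    [53 ≡ 2 mod 3]
  = -(1/3)    [3 ≡ 3 mod 8 ⇒ (2/3) = -1]
  = -1    [(1/3) = 1]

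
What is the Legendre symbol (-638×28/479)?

By multiplicativity, (-638·28/479) = (-638/479)·(28/479).
First factor (-638/479):
Pull out -1: (-638/479) = (-1/479)·(638/479). Since 479 ≡ 3 (mod 4), (-1/479) = -1. Now have -(638/479).
Reduce the numerator: 638 ≡ 159 (mod 479), so (638/479) = (159/479).
Both 159 ≡ 3 and 479 ≡ 3 (mod 4), so reciprocity gives (159/479) = -(479/159). Reduce: 479 ≡ 2 (mod 159). Now have (2/159).
Factor out 2: 2 = 2. Since 159 ≡ 7 (mod 8), (2/159) = +1. Now have (1/159).
(1/159) = 1. Collecting the sign factors: 1.
Second factor (28/479):
Factor out 2: 28 = 2^2·7. Since 479 ≡ 7 (mod 8), (2/479) = +1, and (2/479)^2 = +1. Now have (7/479).
Both 7 ≡ 3 and 479 ≡ 3 (mod 4), so reciprocity gives (7/479) = -(479/7). Reduce: 479 ≡ 3 (mod 7). Now have -(3/7).
Both 3 ≡ 3 and 7 ≡ 3 (mod 4), so reciprocity gives (3/7) = -(7/3). Reduce: 7 ≡ 1 (mod 3). Now have (1/3).
(1/3) = 1. Collecting the sign factors: 1.
Product: (1)·(1) = 1.

1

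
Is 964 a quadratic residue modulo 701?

Reduce the numerator: 964 ≡ 263 (mod 701), so (964/701) = (263/701).
701 ≡ 1 (mod 4), so quadratic reciprocity gives (263/701) = (701/263). Reduce: 701 ≡ 175 (mod 263). Now have (175/263).
Both 175 ≡ 3 and 263 ≡ 3 (mod 4), so reciprocity gives (175/263) = -(263/175). Reduce: 263 ≡ 88 (mod 175). Now have -(88/175).
Factor out 2: 88 = 2^3·11. Since 175 ≡ 7 (mod 8), (2/175) = +1, and (2/175)^3 = +1. Now have -(11/175).
Both 11 ≡ 3 and 175 ≡ 3 (mod 4), so reciprocity gives (11/175) = -(175/11). Reduce: 175 ≡ 10 (mod 11). Now have (10/11).
Factor out 2: 10 = 2·5. Since 11 ≡ 3 (mod 8), (2/11) = -1. Now have -(5/11).
5 ≡ 1 (mod 4), so quadratic reciprocity gives (5/11) = (11/5). Reduce: 11 ≡ 1 (mod 5). Now have -(1/5).
(1/5) = 1. Collecting the sign factors: -1.
(964/701) = -1, and 701 is prime, so 964 is not a quadratic residue mod 701.

no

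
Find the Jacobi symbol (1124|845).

1

(1124|845)
  = (279|845)    [1124 ≡ 279 mod 845]
  = (845|279)    [QR: 845 ≡ 1 mod 4, sign kept]
  = (8|279)    [845 ≡ 8 mod 279]
  = (1|279)    [279 ≡ 7 mod 8 ⇒ (2|279)^3 = +1]
  = 1    [(1|279) = 1]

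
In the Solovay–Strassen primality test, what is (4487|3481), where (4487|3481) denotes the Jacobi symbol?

1

(4487|3481)
  = (1006|3481)    [4487 ≡ 1006 mod 3481]
  = (503|3481)    [3481 ≡ 1 mod 8 ⇒ (2|3481) = +1]
  = (3481|503)    [QR: 3481 ≡ 1 mod 4, sign kept]
  = (463|503)    [3481 ≡ 463 mod 503]
  = -(503|463)    [QR: both ≡ 3 mod 4, sign flips]
  = -(40|463)    [503 ≡ 40 mod 463]
  = -(5|463)    [463 ≡ 7 mod 8 ⇒ (2|463)^3 = +1]
  = -(463|5)    [QR: 5 ≡ 1 mod 4, sign kept]
  = -(3|5)    [463 ≡ 3 mod 5]
  = -(5|3)    [QR: 5 ≡ 1 mod 4, sign kept]
  = -(2|3)    [5 ≡ 2 mod 3]
  = (1|3)    [3 ≡ 3 mod 8 ⇒ (2|3) = -1]
  = 1    [(1|3) = 1]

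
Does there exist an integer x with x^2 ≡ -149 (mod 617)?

no

Reduce the numerator: -149 ≡ 468 (mod 617), so (-149/617) = (468/617).
Factor out 2: 468 = 2^2·117. Since 617 ≡ 1 (mod 8), (2/617) = +1, and (2/617)^2 = +1. Now have (117/617).
117 ≡ 1 (mod 4), so quadratic reciprocity gives (117/617) = (617/117). Reduce: 617 ≡ 32 (mod 117). Now have (32/117).
Factor out 2: 32 = 2^5. Since 117 ≡ 5 (mod 8), (2/117) = -1, and (2/117)^5 = -1. Now have -(1/117).
(1/117) = 1. Collecting the sign factors: -1.
The Legendre symbol is -1, so x^2 ≡ -149 (mod 617) has no solution.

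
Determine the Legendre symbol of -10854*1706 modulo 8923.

1

By multiplicativity, (-10854·1706 / 8923) = (-10854 / 8923)·(1706 / 8923).
First factor (-10854 / 8923):
(-10854 / 8923)
  = (6992 / 8923)    [-10854 ≡ 6992 mod 8923]
  = (437 / 8923)    [8923 ≡ 3 mod 8 ⇒ (2 / 8923)^4 = +1]
  = (8923 / 437)    [QR: 437 ≡ 1 mod 4, sign kept]
  = (183 / 437)    [8923 ≡ 183 mod 437]
  = (437 / 183)    [QR: 437 ≡ 1 mod 4, sign kept]
  = (71 / 183)    [437 ≡ 71 mod 183]
  = -(183 / 71)    [QR: both ≡ 3 mod 4, sign flips]
  = -(41 / 71)    [183 ≡ 41 mod 71]
  = -(71 / 41)    [QR: 41 ≡ 1 mod 4, sign kept]
  = -(30 / 41)    [71 ≡ 30 mod 41]
  = -(15 / 41)    [41 ≡ 1 mod 8 ⇒ (2 / 41) = +1]
  = -(41 / 15)    [QR: 41 ≡ 1 mod 4, sign kept]
  = -(11 / 15)    [41 ≡ 11 mod 15]
  = (15 / 11)    [QR: both ≡ 3 mod 4, sign flips]
  = (4 / 11)    [15 ≡ 4 mod 11]
  = (1 / 11)    [11 ≡ 3 mod 8 ⇒ (2 / 11)^2 = +1]
  = 1    [(1 / 11) = 1]
Second factor (1706 / 8923):
(1706 / 8923)
  = -(853 / 8923)    [8923 ≡ 3 mod 8 ⇒ (2 / 8923) = -1]
  = -(8923 / 853)    [QR: 853 ≡ 1 mod 4, sign kept]
  = -(393 / 853)    [8923 ≡ 393 mod 853]
  = -(853 / 393)    [QR: 393 ≡ 1 mod 4, sign kept]
  = -(67 / 393)    [853 ≡ 67 mod 393]
  = -(393 / 67)    [QR: 393 ≡ 1 mod 4, sign kept]
  = -(58 / 67)    [393 ≡ 58 mod 67]
  = (29 / 67)    [67 ≡ 3 mod 8 ⇒ (2 / 67) = -1]
  = (67 / 29)    [QR: 29 ≡ 1 mod 4, sign kept]
  = (9 / 29)    [67 ≡ 9 mod 29]
  = (29 / 9)    [QR: 9 ≡ 1 mod 4, sign kept]
  = (2 / 9)    [29 ≡ 2 mod 9]
  = (1 / 9)    [9 ≡ 1 mod 8 ⇒ (2 / 9) = +1]
  = 1    [(1 / 9) = 1]
Product: (1)·(1) = 1.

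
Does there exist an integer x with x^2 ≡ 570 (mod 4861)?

Factor out 2: 570 = 2·285. Since 4861 ≡ 5 (mod 8), (2/4861) = -1. Now have -(285/4861).
285 ≡ 1 (mod 4), so quadratic reciprocity gives (285/4861) = (4861/285). Reduce: 4861 ≡ 16 (mod 285). Now have -(16/285).
Factor out 2: 16 = 2^4. Since 285 ≡ 5 (mod 8), (2/285) = -1, and (2/285)^4 = +1. Now have -(1/285).
(1/285) = 1. Collecting the sign factors: -1.
(570/4861) = -1, and 4861 is prime, so 570 is not a quadratic residue mod 4861.

no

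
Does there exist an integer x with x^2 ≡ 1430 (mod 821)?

Reduce the numerator: 1430 ≡ 609 (mod 821), so (1430/821) = (609/821).
609 ≡ 1 (mod 4), so quadratic reciprocity gives (609/821) = (821/609). Reduce: 821 ≡ 212 (mod 609). Now have (212/609).
Factor out 2: 212 = 2^2·53. Since 609 ≡ 1 (mod 8), (2/609) = +1, and (2/609)^2 = +1. Now have (53/609).
53 ≡ 1 (mod 4), so quadratic reciprocity gives (53/609) = (609/53). Reduce: 609 ≡ 26 (mod 53). Now have (26/53).
Factor out 2: 26 = 2·13. Since 53 ≡ 5 (mod 8), (2/53) = -1. Now have -(13/53).
13 ≡ 1 (mod 4), so quadratic reciprocity gives (13/53) = (53/13). Reduce: 53 ≡ 1 (mod 13). Now have -(1/13).
(1/13) = 1. Collecting the sign factors: -1.
(1430/821) = -1, and 821 is prime, so 1430 is not a quadratic residue mod 821.

no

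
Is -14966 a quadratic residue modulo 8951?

yes

(-14966/8951)
  = (2936/8951)    [-14966 ≡ 2936 mod 8951]
  = (367/8951)    [8951 ≡ 7 mod 8 ⇒ (2/8951)^3 = +1]
  = -(8951/367)    [QR: both ≡ 3 mod 4, sign flips]
  = -(143/367)    [8951 ≡ 143 mod 367]
  = (367/143)    [QR: both ≡ 3 mod 4, sign flips]
  = (81/143)    [367 ≡ 81 mod 143]
  = (143/81)    [QR: 81 ≡ 1 mod 4, sign kept]
  = (62/81)    [143 ≡ 62 mod 81]
  = (31/81)    [81 ≡ 1 mod 8 ⇒ (2/81) = +1]
  = (81/31)    [QR: 81 ≡ 1 mod 4, sign kept]
  = (19/31)    [81 ≡ 19 mod 31]
  = -(31/19)    [QR: both ≡ 3 mod 4, sign flips]
  = -(12/19)    [31 ≡ 12 mod 19]
  = -(3/19)    [19 ≡ 3 mod 8 ⇒ (2/19)^2 = +1]
  = (19/3)    [QR: both ≡ 3 mod 4, sign flips]
  = (1/3)    [19 ≡ 1 mod 3]
  = 1    [(1/3) = 1]
The Legendre symbol is 1, so x^2 ≡ -14966 (mod 8951) has solution.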